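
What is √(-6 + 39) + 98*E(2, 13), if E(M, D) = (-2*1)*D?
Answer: -2548 + √33 ≈ -2542.3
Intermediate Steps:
E(M, D) = -2*D
√(-6 + 39) + 98*E(2, 13) = √(-6 + 39) + 98*(-2*13) = √33 + 98*(-26) = √33 - 2548 = -2548 + √33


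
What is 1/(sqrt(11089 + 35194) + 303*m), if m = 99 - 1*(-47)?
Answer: 44238/1956954361 - sqrt(46283)/1956954361 ≈ 2.2496e-5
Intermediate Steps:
m = 146 (m = 99 + 47 = 146)
1/(sqrt(11089 + 35194) + 303*m) = 1/(sqrt(11089 + 35194) + 303*146) = 1/(sqrt(46283) + 44238) = 1/(44238 + sqrt(46283))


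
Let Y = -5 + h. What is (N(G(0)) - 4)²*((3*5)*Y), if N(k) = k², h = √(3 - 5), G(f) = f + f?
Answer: -1200 + 240*I*√2 ≈ -1200.0 + 339.41*I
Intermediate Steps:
G(f) = 2*f
h = I*√2 (h = √(-2) = I*√2 ≈ 1.4142*I)
Y = -5 + I*√2 ≈ -5.0 + 1.4142*I
(N(G(0)) - 4)²*((3*5)*Y) = ((2*0)² - 4)²*((3*5)*(-5 + I*√2)) = (0² - 4)²*(15*(-5 + I*√2)) = (0 - 4)²*(-75 + 15*I*√2) = (-4)²*(-75 + 15*I*√2) = 16*(-75 + 15*I*√2) = -1200 + 240*I*√2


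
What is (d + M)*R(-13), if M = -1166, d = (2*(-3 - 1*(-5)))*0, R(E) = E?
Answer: 15158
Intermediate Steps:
d = 0 (d = (2*(-3 + 5))*0 = (2*2)*0 = 4*0 = 0)
(d + M)*R(-13) = (0 - 1166)*(-13) = -1166*(-13) = 15158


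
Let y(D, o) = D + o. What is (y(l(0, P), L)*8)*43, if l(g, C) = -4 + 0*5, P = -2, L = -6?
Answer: -3440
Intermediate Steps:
l(g, C) = -4 (l(g, C) = -4 + 0 = -4)
(y(l(0, P), L)*8)*43 = ((-4 - 6)*8)*43 = -10*8*43 = -80*43 = -3440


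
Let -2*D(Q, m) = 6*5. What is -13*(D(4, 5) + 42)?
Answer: -351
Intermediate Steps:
D(Q, m) = -15 (D(Q, m) = -3*5 = -½*30 = -15)
-13*(D(4, 5) + 42) = -13*(-15 + 42) = -13*27 = -351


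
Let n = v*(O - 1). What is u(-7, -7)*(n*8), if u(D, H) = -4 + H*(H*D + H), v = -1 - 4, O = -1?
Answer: -23840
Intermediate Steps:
v = -5
u(D, H) = -4 + H*(H + D*H) (u(D, H) = -4 + H*(D*H + H) = -4 + H*(H + D*H))
n = 10 (n = -5*(-1 - 1) = -5*(-2) = 10)
u(-7, -7)*(n*8) = (-4 + (-7)**2 - 7*(-7)**2)*(10*8) = (-4 + 49 - 7*49)*80 = (-4 + 49 - 343)*80 = -298*80 = -23840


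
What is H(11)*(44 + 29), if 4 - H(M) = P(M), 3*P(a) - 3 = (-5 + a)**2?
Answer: -657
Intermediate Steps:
P(a) = 1 + (-5 + a)**2/3
H(M) = 3 - (-5 + M)**2/3 (H(M) = 4 - (1 + (-5 + M)**2/3) = 4 + (-1 - (-5 + M)**2/3) = 3 - (-5 + M)**2/3)
H(11)*(44 + 29) = (3 - (-5 + 11)**2/3)*(44 + 29) = (3 - 1/3*6**2)*73 = (3 - 1/3*36)*73 = (3 - 12)*73 = -9*73 = -657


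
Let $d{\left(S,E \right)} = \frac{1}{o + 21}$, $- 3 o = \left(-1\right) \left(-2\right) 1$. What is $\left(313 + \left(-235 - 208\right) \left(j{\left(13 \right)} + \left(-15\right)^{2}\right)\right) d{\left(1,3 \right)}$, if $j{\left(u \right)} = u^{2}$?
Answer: $- \frac{522687}{61} \approx -8568.6$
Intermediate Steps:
$o = - \frac{2}{3}$ ($o = - \frac{\left(-1\right) \left(-2\right) 1}{3} = - \frac{2 \cdot 1}{3} = \left(- \frac{1}{3}\right) 2 = - \frac{2}{3} \approx -0.66667$)
$d{\left(S,E \right)} = \frac{3}{61}$ ($d{\left(S,E \right)} = \frac{1}{- \frac{2}{3} + 21} = \frac{1}{\frac{61}{3}} = \frac{3}{61}$)
$\left(313 + \left(-235 - 208\right) \left(j{\left(13 \right)} + \left(-15\right)^{2}\right)\right) d{\left(1,3 \right)} = \left(313 + \left(-235 - 208\right) \left(13^{2} + \left(-15\right)^{2}\right)\right) \frac{3}{61} = \left(313 - 443 \left(169 + 225\right)\right) \frac{3}{61} = \left(313 - 174542\right) \frac{3}{61} = \left(-174229\right) \frac{3}{61} = - \frac{522687}{61}$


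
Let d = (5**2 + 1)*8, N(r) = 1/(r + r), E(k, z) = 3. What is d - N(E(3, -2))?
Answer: 1247/6 ≈ 207.83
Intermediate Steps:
N(r) = 1/(2*r)
d = 208 (d = (25 + 1)*8 = 26*8 = 208)
d - N(E(3, -2)) = 208 - 1/(2*3) = 208 - 1*1/6 = 208 - 1/6 = 1247/6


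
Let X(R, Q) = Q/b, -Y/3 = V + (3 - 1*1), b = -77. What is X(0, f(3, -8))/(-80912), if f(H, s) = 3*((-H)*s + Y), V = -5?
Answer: 9/566384 ≈ 1.5890e-5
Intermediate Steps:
Y = 9 (Y = -3*(-5 + (3 - 1*1)) = -3*(-5 + (3 - 1)) = -3*(-5 + 2) = -3*(-3) = 9)
f(H, s) = 27 - 3*H*s (f(H, s) = 3*((-H)*s + 9) = 3*(-H*s + 9) = 3*(9 - H*s) = 27 - 3*H*s)
X(R, Q) = -Q/77 (X(R, Q) = Q/(-77) = Q*(-1/77) = -Q/77)
X(0, f(3, -8))/(-80912) = -(27 - 3*3*(-8))/77/(-80912) = -(27 + 72)/77*(-1/80912) = -1/77*99*(-1/80912) = -9/7*(-1/80912) = 9/566384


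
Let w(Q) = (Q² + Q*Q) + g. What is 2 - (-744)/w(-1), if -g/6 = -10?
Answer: 14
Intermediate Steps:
g = 60 (g = -6*(-10) = 60)
w(Q) = 60 + 2*Q² (w(Q) = (Q² + Q*Q) + 60 = (Q² + Q²) + 60 = 2*Q² + 60 = 60 + 2*Q²)
2 - (-744)/w(-1) = 2 - (-744)/(60 + 2*(-1)²) = 2 - (-744)/(60 + 2*1) = 2 - (-744)/(60 + 2) = 2 - (-744)/62 = 2 - 124*(-3/31) = 2 + 12 = 14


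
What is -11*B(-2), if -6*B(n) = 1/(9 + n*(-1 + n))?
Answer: 11/90 ≈ 0.12222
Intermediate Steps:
B(n) = -1/(6*(9 + n*(-1 + n)))
-11*B(-2) = -(-11)/(54 - 6*(-2) + 6*(-2)²) = -(-11)/(54 + 12 + 6*4) = -(-11)/(54 + 12 + 24) = -(-11)/90 = -11*(-1/90) = 11/90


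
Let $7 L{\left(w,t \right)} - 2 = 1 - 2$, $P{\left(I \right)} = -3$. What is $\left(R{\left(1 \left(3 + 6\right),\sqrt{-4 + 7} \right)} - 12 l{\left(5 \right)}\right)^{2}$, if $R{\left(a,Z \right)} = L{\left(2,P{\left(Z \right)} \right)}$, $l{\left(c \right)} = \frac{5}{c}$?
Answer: $\frac{6889}{49} \approx 140.59$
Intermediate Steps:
$L{\left(w,t \right)} = \frac{1}{7}$ ($L{\left(w,t \right)} = \frac{2}{7} + \frac{1 - 2}{7} = \frac{2}{7} + \frac{1}{7} \left(-1\right) = \frac{2}{7} - \frac{1}{7} = \frac{1}{7}$)
$R{\left(a,Z \right)} = \frac{1}{7}$
$\left(R{\left(1 \left(3 + 6\right),\sqrt{-4 + 7} \right)} - 12 l{\left(5 \right)}\right)^{2} = \left(\frac{1}{7} - 12 \cdot \frac{5}{5}\right)^{2} = \left(\frac{1}{7} - 12 \cdot 5 \cdot \frac{1}{5}\right)^{2} = \left(\frac{1}{7} - 12\right)^{2} = \left(- \frac{83}{7}\right)^{2} = \frac{6889}{49}$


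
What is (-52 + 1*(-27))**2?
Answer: 6241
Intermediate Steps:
(-52 + 1*(-27))**2 = (-52 - 27)**2 = (-79)**2 = 6241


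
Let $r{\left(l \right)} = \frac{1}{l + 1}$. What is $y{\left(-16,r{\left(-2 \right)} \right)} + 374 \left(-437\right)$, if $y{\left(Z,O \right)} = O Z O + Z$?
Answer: $-163470$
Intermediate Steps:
$r{\left(l \right)} = \frac{1}{1 + l}$
$y{\left(Z,O \right)} = Z + Z O^{2}$ ($y{\left(Z,O \right)} = Z O^{2} + Z = Z + Z O^{2}$)
$y{\left(-16,r{\left(-2 \right)} \right)} + 374 \left(-437\right) = - 16 \left(1 + \left(\frac{1}{1 - 2}\right)^{2}\right) + 374 \left(-437\right) = - 16 \left(1 + \left(\frac{1}{-1}\right)^{2}\right) - 163438 = - 16 \left(1 + \left(-1\right)^{2}\right) - 163438 = - 16 \left(1 + 1\right) - 163438 = \left(-16\right) 2 - 163438 = -32 - 163438 = -163470$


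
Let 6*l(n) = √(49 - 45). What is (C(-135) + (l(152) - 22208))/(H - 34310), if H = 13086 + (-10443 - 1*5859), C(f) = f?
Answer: 33514/56289 ≈ 0.59539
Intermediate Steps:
l(n) = ⅓ (l(n) = √(49 - 45)/6 = √4/6 = (⅙)*2 = ⅓)
H = -3216 (H = 13086 + (-10443 - 5859) = 13086 - 16302 = -3216)
(C(-135) + (l(152) - 22208))/(H - 34310) = (-135 + (⅓ - 22208))/(-3216 - 34310) = (-135 - 66623/3)/(-37526) = -67028/3*(-1/37526) = 33514/56289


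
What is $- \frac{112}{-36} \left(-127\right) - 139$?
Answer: $- \frac{4807}{9} \approx -534.11$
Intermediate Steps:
$- \frac{112}{-36} \left(-127\right) - 139 = \left(-112\right) \left(- \frac{1}{36}\right) \left(-127\right) - 139 = \frac{28}{9} \left(-127\right) - 139 = - \frac{3556}{9} - 139 = - \frac{4807}{9}$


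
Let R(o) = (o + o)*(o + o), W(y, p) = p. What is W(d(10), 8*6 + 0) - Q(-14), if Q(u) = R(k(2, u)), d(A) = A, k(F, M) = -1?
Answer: 44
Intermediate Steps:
R(o) = 4*o² (R(o) = (2*o)*(2*o) = 4*o²)
Q(u) = 4 (Q(u) = 4*(-1)² = 4*1 = 4)
W(d(10), 8*6 + 0) - Q(-14) = (8*6 + 0) - 1*4 = (48 + 0) - 4 = 48 - 4 = 44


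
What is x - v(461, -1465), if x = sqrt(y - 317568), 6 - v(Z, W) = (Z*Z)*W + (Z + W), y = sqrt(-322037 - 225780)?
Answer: -311344275 + sqrt(-317568 + I*sqrt(547817)) ≈ -3.1134e+8 + 563.53*I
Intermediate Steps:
y = I*sqrt(547817) (y = sqrt(-547817) = I*sqrt(547817) ≈ 740.15*I)
v(Z, W) = 6 - W - Z - W*Z**2 (v(Z, W) = 6 - ((Z*Z)*W + (Z + W)) = 6 - (Z**2*W + (W + Z)) = 6 - (W*Z**2 + (W + Z)) = 6 - (W + Z + W*Z**2) = 6 + (-W - Z - W*Z**2) = 6 - W - Z - W*Z**2)
x = sqrt(-317568 + I*sqrt(547817)) (x = sqrt(I*sqrt(547817) - 317568) = sqrt(-317568 + I*sqrt(547817)) ≈ 0.657 + 563.53*I)
x - v(461, -1465) = sqrt(-317568 + I*sqrt(547817)) - (6 - 1*(-1465) - 1*461 - 1*(-1465)*461**2) = sqrt(-317568 + I*sqrt(547817)) - (6 + 1465 - 461 - 1*(-1465)*212521) = sqrt(-317568 + I*sqrt(547817)) - (6 + 1465 - 461 + 311343265) = sqrt(-317568 + I*sqrt(547817)) - 1*311344275 = sqrt(-317568 + I*sqrt(547817)) - 311344275 = -311344275 + sqrt(-317568 + I*sqrt(547817))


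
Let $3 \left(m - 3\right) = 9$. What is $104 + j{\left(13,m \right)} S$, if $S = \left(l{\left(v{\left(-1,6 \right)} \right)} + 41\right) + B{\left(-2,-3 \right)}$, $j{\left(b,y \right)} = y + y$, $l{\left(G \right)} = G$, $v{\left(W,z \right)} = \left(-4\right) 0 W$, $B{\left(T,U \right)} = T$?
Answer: $572$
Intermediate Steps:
$m = 6$ ($m = 3 + \frac{1}{3} \cdot 9 = 3 + 3 = 6$)
$v{\left(W,z \right)} = 0$ ($v{\left(W,z \right)} = 0 W = 0$)
$j{\left(b,y \right)} = 2 y$
$S = 39$ ($S = \left(0 + 41\right) - 2 = 41 - 2 = 39$)
$104 + j{\left(13,m \right)} S = 104 + 2 \cdot 6 \cdot 39 = 104 + 12 \cdot 39 = 104 + 468 = 572$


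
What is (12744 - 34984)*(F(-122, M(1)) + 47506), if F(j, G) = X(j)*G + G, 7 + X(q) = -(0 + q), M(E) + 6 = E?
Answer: -1043634240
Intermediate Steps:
M(E) = -6 + E
X(q) = -7 - q (X(q) = -7 - (0 + q) = -7 - q)
F(j, G) = G + G*(-7 - j) (F(j, G) = (-7 - j)*G + G = G*(-7 - j) + G = G + G*(-7 - j))
(12744 - 34984)*(F(-122, M(1)) + 47506) = (12744 - 34984)*(-(-6 + 1)*(6 - 122) + 47506) = -22240*(-1*(-5)*(-116) + 47506) = -22240*(-580 + 47506) = -22240*46926 = -1043634240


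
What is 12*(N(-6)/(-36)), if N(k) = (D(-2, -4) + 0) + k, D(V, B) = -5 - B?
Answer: 7/3 ≈ 2.3333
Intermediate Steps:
N(k) = -1 + k (N(k) = ((-5 - 1*(-4)) + 0) + k = ((-5 + 4) + 0) + k = (-1 + 0) + k = -1 + k)
12*(N(-6)/(-36)) = 12*((-1 - 6)/(-36)) = 12*(-7*(-1/36)) = 12*(7/36) = 7/3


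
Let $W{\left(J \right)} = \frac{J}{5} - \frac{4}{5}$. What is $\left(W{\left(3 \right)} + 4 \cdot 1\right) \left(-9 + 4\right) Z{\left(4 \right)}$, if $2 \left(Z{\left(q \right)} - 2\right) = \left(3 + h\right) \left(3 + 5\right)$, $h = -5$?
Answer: $114$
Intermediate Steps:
$W{\left(J \right)} = - \frac{4}{5} + \frac{J}{5}$ ($W{\left(J \right)} = J \frac{1}{5} - \frac{4}{5} = \frac{J}{5} - \frac{4}{5} = - \frac{4}{5} + \frac{J}{5}$)
$Z{\left(q \right)} = -6$ ($Z{\left(q \right)} = 2 + \frac{\left(3 - 5\right) \left(3 + 5\right)}{2} = 2 + \frac{\left(-2\right) 8}{2} = 2 + \frac{1}{2} \left(-16\right) = 2 - 8 = -6$)
$\left(W{\left(3 \right)} + 4 \cdot 1\right) \left(-9 + 4\right) Z{\left(4 \right)} = \left(\left(- \frac{4}{5} + \frac{1}{5} \cdot 3\right) + 4 \cdot 1\right) \left(-9 + 4\right) \left(-6\right) = \left(\left(- \frac{4}{5} + \frac{3}{5}\right) + 4\right) \left(\left(-5\right) \left(-6\right)\right) = \left(- \frac{1}{5} + 4\right) 30 = \frac{19}{5} \cdot 30 = 114$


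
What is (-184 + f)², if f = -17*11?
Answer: 137641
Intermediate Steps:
f = -187
(-184 + f)² = (-184 - 187)² = (-371)² = 137641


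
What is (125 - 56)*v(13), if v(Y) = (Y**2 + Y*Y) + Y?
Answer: 24219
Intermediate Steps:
v(Y) = Y + 2*Y**2 (v(Y) = (Y**2 + Y**2) + Y = 2*Y**2 + Y = Y + 2*Y**2)
(125 - 56)*v(13) = (125 - 56)*(13*(1 + 2*13)) = 69*(13*(1 + 26)) = 69*(13*27) = 69*351 = 24219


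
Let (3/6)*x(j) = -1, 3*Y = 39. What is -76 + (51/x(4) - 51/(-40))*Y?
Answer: -15637/40 ≈ -390.92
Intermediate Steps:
Y = 13 (Y = (1/3)*39 = 13)
x(j) = -2 (x(j) = 2*(-1) = -2)
-76 + (51/x(4) - 51/(-40))*Y = -76 + (51/(-2) - 51/(-40))*13 = -76 + (51*(-1/2) - 51*(-1/40))*13 = -76 + (-51/2 + 51/40)*13 = -76 - 969/40*13 = -76 - 12597/40 = -15637/40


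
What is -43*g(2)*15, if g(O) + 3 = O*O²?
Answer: -3225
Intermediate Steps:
g(O) = -3 + O³ (g(O) = -3 + O*O² = -3 + O³)
-43*g(2)*15 = -43*(-3 + 2³)*15 = -43*(-3 + 8)*15 = -43*5*15 = -215*15 = -3225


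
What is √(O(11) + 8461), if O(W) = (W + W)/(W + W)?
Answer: √8462 ≈ 91.989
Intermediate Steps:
O(W) = 1 (O(W) = (2*W)/((2*W)) = (2*W)*(1/(2*W)) = 1)
√(O(11) + 8461) = √(1 + 8461) = √8462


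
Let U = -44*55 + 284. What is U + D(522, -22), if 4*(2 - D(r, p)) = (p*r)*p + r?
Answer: -130853/2 ≈ -65427.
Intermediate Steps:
U = -2136 (U = -2420 + 284 = -2136)
D(r, p) = 2 - r/4 - r*p²/4 (D(r, p) = 2 - ((p*r)*p + r)/4 = 2 - (r*p² + r)/4 = 2 - (r + r*p²)/4 = 2 + (-r/4 - r*p²/4) = 2 - r/4 - r*p²/4)
U + D(522, -22) = -2136 + (2 - ¼*522 - ¼*522*(-22)²) = -2136 + (2 - 261/2 - ¼*522*484) = -2136 + (2 - 261/2 - 63162) = -2136 - 126581/2 = -130853/2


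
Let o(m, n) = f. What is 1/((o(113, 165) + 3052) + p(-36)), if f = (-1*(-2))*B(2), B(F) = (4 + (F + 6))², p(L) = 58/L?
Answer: 18/60091 ≈ 0.00029955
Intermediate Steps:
B(F) = (10 + F)² (B(F) = (4 + (6 + F))² = (10 + F)²)
f = 288 (f = (-1*(-2))*(10 + 2)² = 2*12² = 2*144 = 288)
o(m, n) = 288
1/((o(113, 165) + 3052) + p(-36)) = 1/((288 + 3052) + 58/(-36)) = 1/(3340 + 58*(-1/36)) = 1/(3340 - 29/18) = 1/(60091/18) = 18/60091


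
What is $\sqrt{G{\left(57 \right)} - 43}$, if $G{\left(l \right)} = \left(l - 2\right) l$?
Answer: $2 \sqrt{773} \approx 55.606$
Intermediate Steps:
$G{\left(l \right)} = l \left(-2 + l\right)$ ($G{\left(l \right)} = \left(-2 + l\right) l = l \left(-2 + l\right)$)
$\sqrt{G{\left(57 \right)} - 43} = \sqrt{57 \left(-2 + 57\right) - 43} = \sqrt{57 \cdot 55 - 43} = \sqrt{3135 - 43} = \sqrt{3092} = 2 \sqrt{773}$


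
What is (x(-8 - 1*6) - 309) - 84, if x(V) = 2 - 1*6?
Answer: -397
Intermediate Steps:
x(V) = -4 (x(V) = 2 - 6 = -4)
(x(-8 - 1*6) - 309) - 84 = (-4 - 309) - 84 = -313 - 84 = -397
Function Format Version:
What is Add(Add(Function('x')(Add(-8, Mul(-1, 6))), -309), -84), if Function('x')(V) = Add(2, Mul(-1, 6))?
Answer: -397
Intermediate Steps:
Function('x')(V) = -4 (Function('x')(V) = Add(2, -6) = -4)
Add(Add(Function('x')(Add(-8, Mul(-1, 6))), -309), -84) = Add(Add(-4, -309), -84) = Add(-313, -84) = -397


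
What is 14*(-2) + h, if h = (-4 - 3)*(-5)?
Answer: 7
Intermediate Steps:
h = 35 (h = -7*(-5) = 35)
14*(-2) + h = 14*(-2) + 35 = -28 + 35 = 7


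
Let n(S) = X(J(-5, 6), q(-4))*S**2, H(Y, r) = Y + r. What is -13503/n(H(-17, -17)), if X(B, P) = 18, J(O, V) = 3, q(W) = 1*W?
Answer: -4501/6936 ≈ -0.64893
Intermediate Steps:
q(W) = W
n(S) = 18*S**2
-13503/n(H(-17, -17)) = -13503*1/(18*(-17 - 17)**2) = -13503/(18*(-34)**2) = -13503/(18*1156) = -13503/20808 = -13503*1/20808 = -4501/6936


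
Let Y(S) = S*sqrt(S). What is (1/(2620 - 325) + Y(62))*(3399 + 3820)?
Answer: 7219/2295 + 447578*sqrt(62) ≈ 3.5242e+6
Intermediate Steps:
Y(S) = S**(3/2)
(1/(2620 - 325) + Y(62))*(3399 + 3820) = (1/(2620 - 325) + 62**(3/2))*(3399 + 3820) = (1/2295 + 62*sqrt(62))*7219 = 7219/2295 + 447578*sqrt(62)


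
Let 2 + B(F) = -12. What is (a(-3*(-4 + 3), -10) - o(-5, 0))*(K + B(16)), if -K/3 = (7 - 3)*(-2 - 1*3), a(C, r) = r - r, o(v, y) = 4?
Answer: -184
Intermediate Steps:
a(C, r) = 0
K = 60 (K = -3*(7 - 3)*(-2 - 1*3) = -12*(-2 - 3) = -12*(-5) = -3*(-20) = 60)
B(F) = -14 (B(F) = -2 - 12 = -14)
(a(-3*(-4 + 3), -10) - o(-5, 0))*(K + B(16)) = (0 - 1*4)*(60 - 14) = (0 - 4)*46 = -4*46 = -184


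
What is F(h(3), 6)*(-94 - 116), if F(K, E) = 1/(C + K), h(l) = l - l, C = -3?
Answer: 70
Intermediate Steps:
h(l) = 0
F(K, E) = 1/(-3 + K)
F(h(3), 6)*(-94 - 116) = (-94 - 116)/(-3 + 0) = -210/(-3) = -1/3*(-210) = 70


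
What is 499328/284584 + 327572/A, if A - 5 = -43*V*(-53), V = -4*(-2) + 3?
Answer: 944124110/63711243 ≈ 14.819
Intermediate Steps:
V = 11 (V = 8 + 3 = 11)
A = 25074 (A = 5 - 43*11*(-53) = 5 - 473*(-53) = 5 + 25069 = 25074)
499328/284584 + 327572/A = 499328/284584 + 327572/25074 = 499328*(1/284584) + 327572*(1/25074) = 62416/35573 + 23398/1791 = 944124110/63711243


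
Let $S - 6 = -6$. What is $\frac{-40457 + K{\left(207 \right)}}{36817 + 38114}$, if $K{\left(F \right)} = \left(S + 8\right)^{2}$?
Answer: $- \frac{40393}{74931} \approx -0.53907$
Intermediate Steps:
$S = 0$ ($S = 6 - 6 = 0$)
$K{\left(F \right)} = 64$ ($K{\left(F \right)} = \left(0 + 8\right)^{2} = 8^{2} = 64$)
$\frac{-40457 + K{\left(207 \right)}}{36817 + 38114} = \frac{-40457 + 64}{36817 + 38114} = - \frac{40393}{74931}$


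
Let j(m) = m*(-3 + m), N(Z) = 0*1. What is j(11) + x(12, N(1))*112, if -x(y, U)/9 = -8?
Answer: 8152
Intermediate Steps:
N(Z) = 0
x(y, U) = 72 (x(y, U) = -9*(-8) = 72)
j(11) + x(12, N(1))*112 = 11*(-3 + 11) + 72*112 = 11*8 + 8064 = 88 + 8064 = 8152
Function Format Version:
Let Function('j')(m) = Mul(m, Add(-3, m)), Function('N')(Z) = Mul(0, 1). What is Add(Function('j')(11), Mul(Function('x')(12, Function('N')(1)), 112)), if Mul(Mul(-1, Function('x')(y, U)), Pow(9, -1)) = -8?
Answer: 8152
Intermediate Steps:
Function('N')(Z) = 0
Function('x')(y, U) = 72 (Function('x')(y, U) = Mul(-9, -8) = 72)
Add(Function('j')(11), Mul(Function('x')(12, Function('N')(1)), 112)) = Add(Mul(11, Add(-3, 11)), Mul(72, 112)) = Add(Mul(11, 8), 8064) = Add(88, 8064) = 8152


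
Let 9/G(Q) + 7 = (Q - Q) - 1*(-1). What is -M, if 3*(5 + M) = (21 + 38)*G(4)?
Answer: 69/2 ≈ 34.500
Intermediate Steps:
G(Q) = -3/2 (G(Q) = 9/(-7 + ((Q - Q) - 1*(-1))) = 9/(-7 + (0 + 1)) = 9/(-7 + 1) = 9/(-6) = 9*(-1/6) = -3/2)
M = -69/2 (M = -5 + ((21 + 38)*(-3/2))/3 = -5 + (59*(-3/2))/3 = -5 + (1/3)*(-177/2) = -5 - 59/2 = -69/2 ≈ -34.500)
-M = -1*(-69/2) = 69/2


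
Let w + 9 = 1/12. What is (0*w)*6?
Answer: 0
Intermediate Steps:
w = -107/12 (w = -9 + 1/12 = -107/12 ≈ -8.9167)
(0*w)*6 = (0*(-107/12))*6 = 0*6 = 0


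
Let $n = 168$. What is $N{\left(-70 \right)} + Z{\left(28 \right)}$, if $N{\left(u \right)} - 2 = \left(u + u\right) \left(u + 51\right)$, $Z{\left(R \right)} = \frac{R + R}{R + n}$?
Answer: $\frac{18636}{7} \approx 2662.3$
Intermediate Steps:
$Z{\left(R \right)} = \frac{2 R}{168 + R}$ ($Z{\left(R \right)} = \frac{R + R}{R + 168} = \frac{2 R}{168 + R}$)
$N{\left(u \right)} = 2 + 2 u \left(51 + u\right)$ ($N{\left(u \right)} = 2 + \left(u + u\right) \left(u + 51\right) = 2 + 2 u \left(51 + u\right)$)
$N{\left(-70 \right)} + Z{\left(28 \right)} = \left(2 + 2 \left(-70\right)^{2} + 102 \left(-70\right)\right) + 2 \cdot 28 \frac{1}{168 + 28} = \left(2 + 2 \cdot 4900 - 7140\right) + 2 \cdot 28 \cdot \frac{1}{196} = \left(2 + 9800 - 7140\right) + 2 \cdot 28 \cdot \frac{1}{196} = 2662 + \frac{2}{7} = \frac{18636}{7}$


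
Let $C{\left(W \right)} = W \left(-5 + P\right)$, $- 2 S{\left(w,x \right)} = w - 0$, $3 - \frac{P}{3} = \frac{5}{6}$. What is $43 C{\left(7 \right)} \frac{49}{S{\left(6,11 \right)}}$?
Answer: $- \frac{14749}{2} \approx -7374.5$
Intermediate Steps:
$P = \frac{13}{2}$ ($P = 9 - 3 \cdot \frac{5}{6} = 9 - 3 \cdot 5 \cdot \frac{1}{6} = 9 - \frac{5}{2} = \frac{13}{2} \approx 6.5$)
$S{\left(w,x \right)} = - \frac{w}{2}$ ($S{\left(w,x \right)} = - \frac{w - 0}{2} = - \frac{w + 0}{2} = - \frac{w}{2}$)
$C{\left(W \right)} = \frac{3 W}{2}$ ($C{\left(W \right)} = W \left(-5 + \frac{13}{2}\right) = W \frac{3}{2} = \frac{3 W}{2}$)
$43 C{\left(7 \right)} \frac{49}{S{\left(6,11 \right)}} = 43 \cdot \frac{3}{2} \cdot 7 \frac{49}{\left(- \frac{1}{2}\right) 6} = 43 \cdot \frac{21}{2} \frac{49}{-3} = \frac{903 \cdot 49 \left(- \frac{1}{3}\right)}{2} = \frac{903}{2} \left(- \frac{49}{3}\right) = - \frac{14749}{2}$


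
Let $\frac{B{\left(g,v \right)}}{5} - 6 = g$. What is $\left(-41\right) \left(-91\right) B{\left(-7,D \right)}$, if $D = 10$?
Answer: $-18655$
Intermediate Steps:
$B{\left(g,v \right)} = 30 + 5 g$
$\left(-41\right) \left(-91\right) B{\left(-7,D \right)} = \left(-41\right) \left(-91\right) \left(30 + 5 \left(-7\right)\right) = 3731 \left(30 - 35\right) = 3731 \left(-5\right) = -18655$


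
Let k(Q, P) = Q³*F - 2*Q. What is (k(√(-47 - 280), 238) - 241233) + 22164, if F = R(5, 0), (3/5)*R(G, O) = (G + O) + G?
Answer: -219069 - 5452*I*√327 ≈ -2.1907e+5 - 98589.0*I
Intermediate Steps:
R(G, O) = 5*O/3 + 10*G/3 (R(G, O) = 5*((G + O) + G)/3 = 5*(O + 2*G)/3 = 5*O/3 + 10*G/3)
F = 50/3 (F = (5/3)*0 + (10/3)*5 = 0 + 50/3 = 50/3 ≈ 16.667)
k(Q, P) = -2*Q + 50*Q³/3 (k(Q, P) = Q³*(50/3) - 2*Q = 50*Q³/3 - 2*Q = -2*Q + 50*Q³/3)
(k(√(-47 - 280), 238) - 241233) + 22164 = ((-2*√(-47 - 280) + 50*(√(-47 - 280))³/3) - 241233) + 22164 = ((-2*I*√327 + 50*(√(-327))³/3) - 241233) + 22164 = ((-2*I*√327 + 50*(I*√327)³/3) - 241233) + 22164 = ((-2*I*√327 + 50*(-327*I*√327)/3) - 241233) + 22164 = ((-2*I*√327 - 5450*I*√327) - 241233) + 22164 = (-5452*I*√327 - 241233) + 22164 = (-241233 - 5452*I*√327) + 22164 = -219069 - 5452*I*√327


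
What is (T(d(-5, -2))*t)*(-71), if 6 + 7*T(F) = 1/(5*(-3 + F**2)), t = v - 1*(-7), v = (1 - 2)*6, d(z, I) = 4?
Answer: 27619/455 ≈ 60.701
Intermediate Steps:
v = -6 (v = -1*6 = -6)
t = 1 (t = -6 - 1*(-7) = -6 + 7 = 1)
T(F) = -6/7 + 1/(7*(-15 + 5*F**2)) (T(F) = -6/7 + 1/(7*((5*(-3 + F**2)))) = -6/7 + 1/(7*(-15 + 5*F**2)))
(T(d(-5, -2))*t)*(-71) = (((91 - 30*4**2)/(35*(-3 + 4**2)))*1)*(-71) = (((91 - 30*16)/(35*(-3 + 16)))*1)*(-71) = (((1/35)*(91 - 480)/13)*1)*(-71) = (((1/35)*(1/13)*(-389))*1)*(-71) = -389/455*1*(-71) = -389/455*(-71) = 27619/455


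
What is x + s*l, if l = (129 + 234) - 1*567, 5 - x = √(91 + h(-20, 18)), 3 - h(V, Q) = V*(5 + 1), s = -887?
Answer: 180953 - √214 ≈ 1.8094e+5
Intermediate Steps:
h(V, Q) = 3 - 6*V (h(V, Q) = 3 - V*(5 + 1) = 3 - V*6 = 3 - 6*V)
x = 5 - √214 (x = 5 - √(91 + (3 - 6*(-20))) = 5 - √(91 + (3 + 120)) = 5 - √(91 + 123) = 5 - √214 ≈ -9.6287)
l = -204 (l = 363 - 567 = -204)
x + s*l = (5 - √214) - 887*(-204) = (5 - √214) + 180948 = 180953 - √214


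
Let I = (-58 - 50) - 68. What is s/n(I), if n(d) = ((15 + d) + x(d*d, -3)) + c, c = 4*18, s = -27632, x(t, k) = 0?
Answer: 27632/89 ≈ 310.47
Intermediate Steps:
c = 72
I = -176 (I = -108 - 68 = -176)
n(d) = 87 + d (n(d) = ((15 + d) + 0) + 72 = (15 + d) + 72 = 87 + d)
s/n(I) = -27632/(87 - 176) = -27632/(-89) = -27632*(-1/89) = 27632/89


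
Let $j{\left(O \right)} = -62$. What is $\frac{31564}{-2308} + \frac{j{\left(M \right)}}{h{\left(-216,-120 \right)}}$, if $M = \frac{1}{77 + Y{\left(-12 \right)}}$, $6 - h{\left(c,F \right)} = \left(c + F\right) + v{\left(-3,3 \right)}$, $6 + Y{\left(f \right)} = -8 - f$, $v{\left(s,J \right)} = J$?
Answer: $- \frac{2710823}{195603} \approx -13.859$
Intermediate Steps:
$Y{\left(f \right)} = -14 - f$ ($Y{\left(f \right)} = -6 - \left(8 + f\right) = -14 - f$)
$h{\left(c,F \right)} = 3 - F - c$ ($h{\left(c,F \right)} = 6 - \left(\left(c + F\right) + 3\right) = 6 - \left(\left(F + c\right) + 3\right) = 6 - \left(3 + F + c\right) = 3 - F - c$)
$M = \frac{1}{75}$ ($M = \frac{1}{77 - 2} = \frac{1}{75} \approx 0.013333$)
$\frac{31564}{-2308} + \frac{j{\left(M \right)}}{h{\left(-216,-120 \right)}} = \frac{31564}{-2308} - \frac{62}{3 - -120 - -216} = 31564 \left(- \frac{1}{2308}\right) - \frac{62}{3 + 120 + 216} = - \frac{7891}{577} - \frac{62}{339} = - \frac{2710823}{195603}$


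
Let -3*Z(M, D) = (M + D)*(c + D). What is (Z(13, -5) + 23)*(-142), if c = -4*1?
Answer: -6674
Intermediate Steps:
c = -4
Z(M, D) = -(-4 + D)*(D + M)/3 (Z(M, D) = -(M + D)*(-4 + D)/3 = -(D + M)*(-4 + D)/3 = -(-4 + D)*(D + M)/3)
(Z(13, -5) + 23)*(-142) = ((-⅓*(-5)² + (4/3)*(-5) + (4/3)*13 - ⅓*(-5)*13) + 23)*(-142) = ((-⅓*25 - 20/3 + 52/3 + 65/3) + 23)*(-142) = ((-25/3 - 20/3 + 52/3 + 65/3) + 23)*(-142) = (24 + 23)*(-142) = 47*(-142) = -6674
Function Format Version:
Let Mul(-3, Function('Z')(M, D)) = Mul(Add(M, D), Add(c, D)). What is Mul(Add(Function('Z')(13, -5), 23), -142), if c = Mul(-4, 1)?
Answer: -6674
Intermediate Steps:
c = -4
Function('Z')(M, D) = Mul(Rational(-1, 3), Add(-4, D), Add(D, M)) (Function('Z')(M, D) = Mul(Rational(-1, 3), Mul(Add(M, D), Add(-4, D))) = Mul(Rational(-1, 3), Mul(Add(D, M), Add(-4, D))) = Mul(Rational(-1, 3), Mul(Add(-4, D), Add(D, M))) = Mul(Rational(-1, 3), Add(-4, D), Add(D, M)))
Mul(Add(Function('Z')(13, -5), 23), -142) = Mul(Add(Add(Mul(Rational(-1, 3), Pow(-5, 2)), Mul(Rational(4, 3), -5), Mul(Rational(4, 3), 13), Mul(Rational(-1, 3), -5, 13)), 23), -142) = Mul(Add(Add(Mul(Rational(-1, 3), 25), Rational(-20, 3), Rational(52, 3), Rational(65, 3)), 23), -142) = Mul(Add(Add(Rational(-25, 3), Rational(-20, 3), Rational(52, 3), Rational(65, 3)), 23), -142) = Mul(Add(24, 23), -142) = Mul(47, -142) = -6674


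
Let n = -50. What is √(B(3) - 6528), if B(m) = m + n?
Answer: 5*I*√263 ≈ 81.086*I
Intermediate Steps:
B(m) = -50 + m (B(m) = m - 50 = -50 + m)
√(B(3) - 6528) = √((-50 + 3) - 6528) = √(-47 - 6528) = √(-6575) = 5*I*√263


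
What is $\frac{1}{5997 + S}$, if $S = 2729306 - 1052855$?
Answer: $\frac{1}{1682448} \approx 5.9437 \cdot 10^{-7}$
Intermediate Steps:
$S = 1676451$
$\frac{1}{5997 + S} = \frac{1}{5997 + 1676451} = \frac{1}{1682448}$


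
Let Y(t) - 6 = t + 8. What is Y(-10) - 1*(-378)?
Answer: 382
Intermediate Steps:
Y(t) = 14 + t (Y(t) = 6 + (t + 8) = 6 + (8 + t) = 14 + t)
Y(-10) - 1*(-378) = (14 - 10) - 1*(-378) = 4 + 378 = 382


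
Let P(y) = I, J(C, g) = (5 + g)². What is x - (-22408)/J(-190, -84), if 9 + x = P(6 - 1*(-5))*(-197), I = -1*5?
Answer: 6113624/6241 ≈ 979.59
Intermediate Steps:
I = -5
P(y) = -5
x = 976 (x = -9 - 5*(-197) = -9 + 985 = 976)
x - (-22408)/J(-190, -84) = 976 - (-22408)/((5 - 84)²) = 976 - (-22408)/((-79)²) = 976 - (-22408)/6241 = 976 - 1*(-22408/6241) = 976 + 22408/6241 = 6113624/6241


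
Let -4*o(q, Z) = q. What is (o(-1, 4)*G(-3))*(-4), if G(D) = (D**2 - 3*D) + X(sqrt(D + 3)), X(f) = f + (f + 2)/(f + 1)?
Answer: -20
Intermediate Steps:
o(q, Z) = -q/4
X(f) = f + (2 + f)/(1 + f)
G(D) = D**2 - 3*D + (5 + D + 2*sqrt(3 + D))/(1 + sqrt(3 + D)) (G(D) = (D**2 - 3*D) + (2 + (sqrt(D + 3))**2 + 2*sqrt(D + 3))/(1 + sqrt(D + 3)) = (D**2 - 3*D) + (2 + (sqrt(3 + D))**2 + 2*sqrt(3 + D))/(1 + sqrt(3 + D)) = (D**2 - 3*D) + (2 + (3 + D) + 2*sqrt(3 + D))/(1 + sqrt(3 + D)) = (D**2 - 3*D) + (5 + D + 2*sqrt(3 + D))/(1 + sqrt(3 + D)) = D**2 - 3*D + (5 + D + 2*sqrt(3 + D))/(1 + sqrt(3 + D)))
(o(-1, 4)*G(-3))*(-4) = ((-1/4*(-1))*((5 - 3 + 2*sqrt(3 - 3) - 3*(1 + sqrt(3 - 3))*(-3 - 3))/(1 + sqrt(3 - 3))))*(-4) = (((5 - 3 + 2*sqrt(0) - 3*(1 + sqrt(0))*(-6))/(1 + sqrt(0)))/4)*(-4) = (((5 - 3 + 2*0 - 3*(1 + 0)*(-6))/(1 + 0))/4)*(-4) = (((5 - 3 + 0 - 3*1*(-6))/1)/4)*(-4) = ((1*(5 - 3 + 0 + 18))/4)*(-4) = ((1*20)/4)*(-4) = ((1/4)*20)*(-4) = 5*(-4) = -20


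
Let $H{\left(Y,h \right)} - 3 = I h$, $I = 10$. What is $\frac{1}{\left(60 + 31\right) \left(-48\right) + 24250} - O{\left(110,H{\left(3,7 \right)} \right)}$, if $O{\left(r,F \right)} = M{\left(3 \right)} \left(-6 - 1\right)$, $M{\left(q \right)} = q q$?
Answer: $\frac{1252567}{19882} \approx 63.0$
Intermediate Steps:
$M{\left(q \right)} = q^{2}$
$H{\left(Y,h \right)} = 3 + 10 h$
$O{\left(r,F \right)} = -63$ ($O{\left(r,F \right)} = 3^{2} \left(-6 - 1\right) = 9 \left(-7\right) = -63$)
$\frac{1}{\left(60 + 31\right) \left(-48\right) + 24250} - O{\left(110,H{\left(3,7 \right)} \right)} = \frac{1}{\left(60 + 31\right) \left(-48\right) + 24250} - -63 = \frac{1}{91 \left(-48\right) + 24250} + 63 = \frac{1}{-4368 + 24250} + 63 = \frac{1}{19882} + 63 = \frac{1252567}{19882}$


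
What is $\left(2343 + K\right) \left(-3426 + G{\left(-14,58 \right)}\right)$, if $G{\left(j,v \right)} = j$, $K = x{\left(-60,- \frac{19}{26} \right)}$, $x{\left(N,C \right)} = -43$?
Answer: $-7912000$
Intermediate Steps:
$K = -43$
$\left(2343 + K\right) \left(-3426 + G{\left(-14,58 \right)}\right) = \left(2343 - 43\right) \left(-3426 - 14\right) = 2300 \left(-3440\right) = -7912000$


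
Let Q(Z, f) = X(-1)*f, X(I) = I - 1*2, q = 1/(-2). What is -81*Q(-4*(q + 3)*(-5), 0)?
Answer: 0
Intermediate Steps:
q = -1/2 ≈ -0.50000
X(I) = -2 + I (X(I) = I - 2 = -2 + I)
Q(Z, f) = -3*f (Q(Z, f) = (-2 - 1)*f = -3*f)
-81*Q(-4*(q + 3)*(-5), 0) = -(-243)*0 = -81*0 = 0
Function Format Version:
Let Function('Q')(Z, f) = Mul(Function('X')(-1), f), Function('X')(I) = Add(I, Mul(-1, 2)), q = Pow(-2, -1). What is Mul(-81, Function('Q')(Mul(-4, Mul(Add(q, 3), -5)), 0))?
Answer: 0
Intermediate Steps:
q = Rational(-1, 2) ≈ -0.50000
Function('X')(I) = Add(-2, I) (Function('X')(I) = Add(I, -2) = Add(-2, I))
Function('Q')(Z, f) = Mul(-3, f) (Function('Q')(Z, f) = Mul(Add(-2, -1), f) = Mul(-3, f))
Mul(-81, Function('Q')(Mul(-4, Mul(Add(q, 3), -5)), 0)) = Mul(-81, Mul(-3, 0)) = Mul(-81, 0) = 0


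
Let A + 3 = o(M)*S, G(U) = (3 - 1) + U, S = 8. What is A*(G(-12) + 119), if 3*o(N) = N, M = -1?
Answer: -1853/3 ≈ -617.67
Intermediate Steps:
G(U) = 2 + U
o(N) = N/3
A = -17/3 (A = -3 + ((⅓)*(-1))*8 = -3 - ⅓*8 = -3 - 8/3 = -17/3 ≈ -5.6667)
A*(G(-12) + 119) = -17*((2 - 12) + 119)/3 = -17*(-10 + 119)/3 = -17/3*109 = -1853/3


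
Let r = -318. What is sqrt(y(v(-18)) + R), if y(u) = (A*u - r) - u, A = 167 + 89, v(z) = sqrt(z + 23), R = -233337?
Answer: sqrt(-233019 + 255*sqrt(5)) ≈ 482.13*I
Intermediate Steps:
v(z) = sqrt(23 + z)
A = 256
y(u) = 318 + 255*u (y(u) = (256*u - 1*(-318)) - u = (256*u + 318) - u = (318 + 256*u) - u = 318 + 255*u)
sqrt(y(v(-18)) + R) = sqrt((318 + 255*sqrt(23 - 18)) - 233337) = sqrt((318 + 255*sqrt(5)) - 233337) = sqrt(-233019 + 255*sqrt(5))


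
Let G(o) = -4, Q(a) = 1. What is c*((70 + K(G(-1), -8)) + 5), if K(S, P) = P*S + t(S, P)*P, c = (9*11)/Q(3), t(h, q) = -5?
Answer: 14553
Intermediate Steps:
c = 99 (c = (9*11)/1 = 99*1 = 99)
K(S, P) = -5*P + P*S (K(S, P) = P*S - 5*P = -5*P + P*S)
c*((70 + K(G(-1), -8)) + 5) = 99*((70 - 8*(-5 - 4)) + 5) = 99*((70 - 8*(-9)) + 5) = 99*((70 + 72) + 5) = 99*(142 + 5) = 99*147 = 14553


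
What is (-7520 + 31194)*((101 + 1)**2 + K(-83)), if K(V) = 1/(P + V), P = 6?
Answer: 2709343874/11 ≈ 2.4630e+8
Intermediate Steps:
K(V) = 1/(6 + V)
(-7520 + 31194)*((101 + 1)**2 + K(-83)) = (-7520 + 31194)*((101 + 1)**2 + 1/(6 - 83)) = 23674*(102**2 + 1/(-77)) = 23674*(10404 - 1/77) = 23674*(801107/77) = 2709343874/11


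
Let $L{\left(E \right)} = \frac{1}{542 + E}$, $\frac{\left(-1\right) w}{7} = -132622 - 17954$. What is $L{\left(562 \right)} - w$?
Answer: $- \frac{1163651327}{1104} \approx -1.054 \cdot 10^{6}$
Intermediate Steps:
$w = 1054032$ ($w = - 7 \left(-132622 - 17954\right) = \left(-7\right) \left(-150576\right) = 1054032$)
$L{\left(562 \right)} - w = \frac{1}{542 + 562} - 1054032 = \frac{1}{1104} - 1054032 = - \frac{1163651327}{1104}$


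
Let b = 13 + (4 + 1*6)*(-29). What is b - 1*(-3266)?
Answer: 2989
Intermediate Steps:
b = -277 (b = 13 + (4 + 6)*(-29) = 13 + 10*(-29) = 13 - 290 = -277)
b - 1*(-3266) = -277 - 1*(-3266) = -277 + 3266 = 2989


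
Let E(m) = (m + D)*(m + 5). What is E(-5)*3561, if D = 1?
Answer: 0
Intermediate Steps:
E(m) = (1 + m)*(5 + m) (E(m) = (m + 1)*(m + 5) = (1 + m)*(5 + m))
E(-5)*3561 = (5 + (-5)² + 6*(-5))*3561 = (5 + 25 - 30)*3561 = 0*3561 = 0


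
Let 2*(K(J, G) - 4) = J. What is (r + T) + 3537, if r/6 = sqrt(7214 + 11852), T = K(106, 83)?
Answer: 3594 + 6*sqrt(19066) ≈ 4422.5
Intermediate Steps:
K(J, G) = 4 + J/2
T = 57 (T = 4 + (1/2)*106 = 4 + 53 = 57)
r = 6*sqrt(19066) (r = 6*sqrt(7214 + 11852) = 6*sqrt(19066) ≈ 828.48)
(r + T) + 3537 = (6*sqrt(19066) + 57) + 3537 = (57 + 6*sqrt(19066)) + 3537 = 3594 + 6*sqrt(19066)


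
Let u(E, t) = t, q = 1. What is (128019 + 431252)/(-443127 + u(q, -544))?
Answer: -559271/443671 ≈ -1.2606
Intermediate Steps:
(128019 + 431252)/(-443127 + u(q, -544)) = (128019 + 431252)/(-443127 - 544) = 559271/(-443671) = 559271*(-1/443671) = -559271/443671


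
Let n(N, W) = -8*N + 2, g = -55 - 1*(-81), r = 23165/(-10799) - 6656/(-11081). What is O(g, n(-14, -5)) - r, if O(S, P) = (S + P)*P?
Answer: 1910017768461/119663719 ≈ 15962.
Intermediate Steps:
r = -184813221/119663719 (r = 23165*(-1/10799) - 6656*(-1/11081) = -23165/10799 + 6656/11081 = -184813221/119663719 ≈ -1.5444)
g = 26 (g = -55 + 81 = 26)
n(N, W) = 2 - 8*N
O(S, P) = P*(P + S) (O(S, P) = (P + S)*P = P*(P + S))
O(g, n(-14, -5)) - r = (2 - 8*(-14))*((2 - 8*(-14)) + 26) - 1*(-184813221/119663719) = (2 + 112)*((2 + 112) + 26) + 184813221/119663719 = 114*(114 + 26) + 184813221/119663719 = 114*140 + 184813221/119663719 = 15960 + 184813221/119663719 = 1910017768461/119663719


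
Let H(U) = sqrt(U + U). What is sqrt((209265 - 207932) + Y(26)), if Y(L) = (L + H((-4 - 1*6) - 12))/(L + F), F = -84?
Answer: sqrt(1120676 - 29*I*sqrt(11))/29 ≈ 36.504 - 0.0015665*I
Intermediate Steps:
H(U) = sqrt(2)*sqrt(U) (H(U) = sqrt(2*U) = sqrt(2)*sqrt(U))
Y(L) = (L + 2*I*sqrt(11))/(-84 + L) (Y(L) = (L + sqrt(2)*sqrt((-4 - 1*6) - 12))/(L - 84) = (L + sqrt(2)*sqrt((-4 - 6) - 12))/(-84 + L) = (L + sqrt(2)*sqrt(-10 - 12))/(-84 + L) = (L + sqrt(2)*sqrt(-22))/(-84 + L) = (L + sqrt(2)*(I*sqrt(22)))/(-84 + L) = (L + 2*I*sqrt(11))/(-84 + L))
sqrt((209265 - 207932) + Y(26)) = sqrt((209265 - 207932) + (26 + 2*I*sqrt(11))/(-84 + 26)) = sqrt(1333 + (26 + 2*I*sqrt(11))/(-58)) = sqrt(1333 - (26 + 2*I*sqrt(11))/58) = sqrt(1333 + (-13/29 - I*sqrt(11)/29)) = sqrt(38644/29 - I*sqrt(11)/29)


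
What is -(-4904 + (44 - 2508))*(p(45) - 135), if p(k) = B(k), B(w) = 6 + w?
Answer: -618912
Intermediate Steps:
p(k) = 6 + k
-(-4904 + (44 - 2508))*(p(45) - 135) = -(-4904 + (44 - 2508))*((6 + 45) - 135) = -(-4904 - 2464)*(51 - 135) = -(-7368)*(-84) = -1*618912 = -618912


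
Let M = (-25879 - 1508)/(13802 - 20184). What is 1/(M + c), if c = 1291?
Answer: 6382/8266549 ≈ 0.00077203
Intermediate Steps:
M = 27387/6382 (M = -27387/(-6382) = -27387*(-1/6382) = 27387/6382 ≈ 4.2913)
1/(M + c) = 1/(27387/6382 + 1291) = 1/(8266549/6382) = 6382/8266549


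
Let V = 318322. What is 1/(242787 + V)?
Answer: 1/561109 ≈ 1.7822e-6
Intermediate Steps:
1/(242787 + V) = 1/(242787 + 318322) = 1/561109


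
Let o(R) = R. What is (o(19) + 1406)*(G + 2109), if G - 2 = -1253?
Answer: 1222650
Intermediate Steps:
G = -1251 (G = 2 - 1253 = -1251)
(o(19) + 1406)*(G + 2109) = (19 + 1406)*(-1251 + 2109) = 1425*858 = 1222650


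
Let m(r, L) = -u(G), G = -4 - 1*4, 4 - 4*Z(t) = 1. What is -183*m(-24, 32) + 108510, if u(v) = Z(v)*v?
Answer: 107412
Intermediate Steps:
Z(t) = ¾ (Z(t) = 1 - ¼*1 = 1 - ¼ = ¾)
G = -8 (G = -4 - 4 = -8)
u(v) = 3*v/4
m(r, L) = 6 (m(r, L) = -3*(-8)/4 = -1*(-6) = 6)
-183*m(-24, 32) + 108510 = -183*6 + 108510 = -1098 + 108510 = 107412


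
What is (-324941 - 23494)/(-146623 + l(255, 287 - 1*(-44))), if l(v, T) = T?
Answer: 116145/48764 ≈ 2.3818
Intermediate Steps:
(-324941 - 23494)/(-146623 + l(255, 287 - 1*(-44))) = (-324941 - 23494)/(-146623 + (287 - 1*(-44))) = -348435/(-146623 + (287 + 44)) = -348435/(-146623 + 331) = -348435/(-146292) = -348435*(-1/146292) = 116145/48764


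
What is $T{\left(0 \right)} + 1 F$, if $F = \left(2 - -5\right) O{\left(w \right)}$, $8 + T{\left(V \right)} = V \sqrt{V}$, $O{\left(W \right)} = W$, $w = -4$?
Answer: $-36$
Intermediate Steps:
$T{\left(V \right)} = -8 + V^{\frac{3}{2}}$ ($T{\left(V \right)} = -8 + V \sqrt{V} = -8 + V^{\frac{3}{2}}$)
$F = -28$ ($F = \left(2 - -5\right) \left(-4\right) = \left(2 + 5\right) \left(-4\right) = 7 \left(-4\right) = -28$)
$T{\left(0 \right)} + 1 F = \left(-8 + 0^{\frac{3}{2}}\right) + 1 \left(-28\right) = \left(-8 + 0\right) - 28 = -8 - 28 = -36$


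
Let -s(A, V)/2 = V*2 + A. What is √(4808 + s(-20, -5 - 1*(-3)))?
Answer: 2*√1214 ≈ 69.685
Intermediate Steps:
s(A, V) = -4*V - 2*A (s(A, V) = -2*(V*2 + A) = -2*(2*V + A) = -2*(A + 2*V) = -4*V - 2*A)
√(4808 + s(-20, -5 - 1*(-3))) = √(4808 + (-4*(-5 - 1*(-3)) - 2*(-20))) = √(4808 + (-4*(-5 + 3) + 40)) = √(4808 + (-4*(-2) + 40)) = √(4808 + (8 + 40)) = √(4808 + 48) = √4856 = 2*√1214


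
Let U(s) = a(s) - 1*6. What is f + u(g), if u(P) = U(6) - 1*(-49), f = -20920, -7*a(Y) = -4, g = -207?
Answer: -146135/7 ≈ -20876.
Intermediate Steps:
a(Y) = 4/7 (a(Y) = -⅐*(-4) = 4/7)
U(s) = -38/7 (U(s) = 4/7 - 1*6 = 4/7 - 6 = -38/7)
u(P) = 305/7 (u(P) = -38/7 - 1*(-49) = -38/7 + 49 = 305/7)
f + u(g) = -20920 + 305/7 = -146135/7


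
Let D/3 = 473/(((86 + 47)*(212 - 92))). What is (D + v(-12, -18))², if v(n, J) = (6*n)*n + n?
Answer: 20549113470769/28302400 ≈ 7.2606e+5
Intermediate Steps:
v(n, J) = n + 6*n² (v(n, J) = 6*n² + n = n + 6*n²)
D = 473/5320 (D = 3*(473/(((86 + 47)*(212 - 92)))) = 3*(473/((133*120))) = 3*(473/15960) = 473/5320 ≈ 0.088910)
(D + v(-12, -18))² = (473/5320 - 12*(1 + 6*(-12)))² = (473/5320 - 12*(1 - 72))² = (473/5320 - 12*(-71))² = (473/5320 + 852)² = (4533113/5320)² = 20549113470769/28302400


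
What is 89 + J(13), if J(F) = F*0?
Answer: 89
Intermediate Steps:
J(F) = 0
89 + J(13) = 89 + 0 = 89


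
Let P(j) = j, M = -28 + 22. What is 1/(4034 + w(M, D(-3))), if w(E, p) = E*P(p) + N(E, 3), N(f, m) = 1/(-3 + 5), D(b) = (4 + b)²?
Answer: 2/8057 ≈ 0.00024823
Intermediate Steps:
M = -6
N(f, m) = ½ (N(f, m) = 1/2 = ½)
w(E, p) = ½ + E*p (w(E, p) = E*p + ½ = ½ + E*p)
1/(4034 + w(M, D(-3))) = 1/(4034 + (½ - 6*(4 - 3)²)) = 1/(4034 + (½ - 6*1²)) = 1/(4034 + (½ - 6*1)) = 1/(4034 + (½ - 6)) = 1/(4034 - 11/2) = 1/(8057/2) = 2/8057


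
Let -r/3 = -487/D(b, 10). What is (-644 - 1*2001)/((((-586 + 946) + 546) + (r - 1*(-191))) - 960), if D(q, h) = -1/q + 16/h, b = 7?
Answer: -44965/19374 ≈ -2.3209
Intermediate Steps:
r = 17045/17 (r = -(-1461)/(-1/7 + 16/10) = -(-1461)/(-1*1/7 + 16*(1/10)) = -(-1461)/(-1/7 + 8/5) = -(-1461)/51/35 = -(-1461)*35/51 = -3*(-17045/51) = 17045/17 ≈ 1002.6)
(-644 - 1*2001)/((((-586 + 946) + 546) + (r - 1*(-191))) - 960) = (-644 - 1*2001)/((((-586 + 946) + 546) + (17045/17 - 1*(-191))) - 960) = (-644 - 2001)/(((360 + 546) + (17045/17 + 191)) - 960) = -2645/((906 + 20292/17) - 960) = -2645/(35694/17 - 960) = -2645/19374/17 = -2645*17/19374 = -44965/19374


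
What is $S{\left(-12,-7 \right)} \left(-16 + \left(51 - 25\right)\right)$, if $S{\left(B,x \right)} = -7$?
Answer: $-70$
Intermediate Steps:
$S{\left(-12,-7 \right)} \left(-16 + \left(51 - 25\right)\right) = - 7 \left(-16 + \left(51 - 25\right)\right) = - 7 \left(-16 + 26\right) = \left(-7\right) 10 = -70$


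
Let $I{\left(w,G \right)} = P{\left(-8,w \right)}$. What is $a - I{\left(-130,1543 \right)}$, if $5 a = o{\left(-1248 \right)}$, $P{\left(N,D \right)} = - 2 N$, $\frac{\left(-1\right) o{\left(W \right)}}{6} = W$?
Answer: $\frac{7408}{5} \approx 1481.6$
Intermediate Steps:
$o{\left(W \right)} = - 6 W$
$I{\left(w,G \right)} = 16$ ($I{\left(w,G \right)} = \left(-2\right) \left(-8\right) = 16$)
$a = \frac{7488}{5}$ ($a = \frac{\left(-6\right) \left(-1248\right)}{5} = \frac{1}{5} \cdot 7488 = \frac{7488}{5} \approx 1497.6$)
$a - I{\left(-130,1543 \right)} = \frac{7488}{5} - 16 = \frac{7408}{5}$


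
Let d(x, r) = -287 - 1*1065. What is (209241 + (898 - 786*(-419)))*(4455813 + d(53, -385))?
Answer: 2403061439053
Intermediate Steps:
d(x, r) = -1352 (d(x, r) = -287 - 1065 = -1352)
(209241 + (898 - 786*(-419)))*(4455813 + d(53, -385)) = (209241 + (898 - 786*(-419)))*(4455813 - 1352) = (209241 + (898 + 329334))*4454461 = (209241 + 330232)*4454461 = 539473*4454461 = 2403061439053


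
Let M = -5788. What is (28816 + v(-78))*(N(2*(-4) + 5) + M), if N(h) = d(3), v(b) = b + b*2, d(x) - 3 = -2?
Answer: -165404034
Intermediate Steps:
d(x) = 1 (d(x) = 3 - 2 = 1)
v(b) = 3*b (v(b) = b + 2*b = 3*b)
N(h) = 1
(28816 + v(-78))*(N(2*(-4) + 5) + M) = (28816 + 3*(-78))*(1 - 5788) = (28816 - 234)*(-5787) = 28582*(-5787) = -165404034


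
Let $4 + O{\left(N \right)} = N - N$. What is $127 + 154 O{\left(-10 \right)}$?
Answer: $-489$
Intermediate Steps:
$O{\left(N \right)} = -4$ ($O{\left(N \right)} = -4 + \left(N - N\right) = -4 + 0 = -4$)
$127 + 154 O{\left(-10 \right)} = 127 + 154 \left(-4\right) = 127 - 616 = -489$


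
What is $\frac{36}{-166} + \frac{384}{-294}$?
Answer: $- \frac{6194}{4067} \approx -1.523$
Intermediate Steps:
$\frac{36}{-166} + \frac{384}{-294} = 36 \left(- \frac{1}{166}\right) + 384 \left(- \frac{1}{294}\right) = - \frac{18}{83} - \frac{64}{49} = - \frac{6194}{4067}$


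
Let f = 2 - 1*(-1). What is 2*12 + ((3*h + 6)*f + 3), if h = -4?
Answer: 9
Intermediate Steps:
f = 3 (f = 2 + 1 = 3)
2*12 + ((3*h + 6)*f + 3) = 2*12 + ((3*(-4) + 6)*3 + 3) = 24 + ((-12 + 6)*3 + 3) = 24 + (-6*3 + 3) = 24 + (-18 + 3) = 24 - 15 = 9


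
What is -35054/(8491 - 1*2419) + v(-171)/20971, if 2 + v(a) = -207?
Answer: -368193241/63667956 ≈ -5.7830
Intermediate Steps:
v(a) = -209 (v(a) = -2 - 207 = -209)
-35054/(8491 - 1*2419) + v(-171)/20971 = -35054/(8491 - 1*2419) - 209/20971 = -35054/(8491 - 2419) - 209*1/20971 = -35054/6072 - 209/20971 = -35054*1/6072 - 209/20971 = -17527/3036 - 209/20971 = -368193241/63667956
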